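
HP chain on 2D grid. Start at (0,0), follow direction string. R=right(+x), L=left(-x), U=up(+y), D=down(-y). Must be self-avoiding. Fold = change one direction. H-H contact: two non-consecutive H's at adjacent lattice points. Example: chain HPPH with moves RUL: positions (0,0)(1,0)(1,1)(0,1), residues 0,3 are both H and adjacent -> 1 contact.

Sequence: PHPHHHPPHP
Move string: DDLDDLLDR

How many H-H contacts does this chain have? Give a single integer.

Answer: 0

Derivation:
Positions: [(0, 0), (0, -1), (0, -2), (-1, -2), (-1, -3), (-1, -4), (-2, -4), (-3, -4), (-3, -5), (-2, -5)]
No H-H contacts found.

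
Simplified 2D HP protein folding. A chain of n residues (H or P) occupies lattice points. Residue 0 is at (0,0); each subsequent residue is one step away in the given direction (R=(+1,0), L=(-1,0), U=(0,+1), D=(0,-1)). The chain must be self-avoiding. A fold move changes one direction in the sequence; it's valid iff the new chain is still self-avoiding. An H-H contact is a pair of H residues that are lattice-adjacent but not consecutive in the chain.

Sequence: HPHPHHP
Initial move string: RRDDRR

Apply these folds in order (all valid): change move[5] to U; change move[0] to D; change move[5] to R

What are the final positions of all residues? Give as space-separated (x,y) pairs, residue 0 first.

Answer: (0,0) (0,-1) (1,-1) (1,-2) (1,-3) (2,-3) (3,-3)

Derivation:
Initial moves: RRDDRR
Fold: move[5]->U => RRDDRU (positions: [(0, 0), (1, 0), (2, 0), (2, -1), (2, -2), (3, -2), (3, -1)])
Fold: move[0]->D => DRDDRU (positions: [(0, 0), (0, -1), (1, -1), (1, -2), (1, -3), (2, -3), (2, -2)])
Fold: move[5]->R => DRDDRR (positions: [(0, 0), (0, -1), (1, -1), (1, -2), (1, -3), (2, -3), (3, -3)])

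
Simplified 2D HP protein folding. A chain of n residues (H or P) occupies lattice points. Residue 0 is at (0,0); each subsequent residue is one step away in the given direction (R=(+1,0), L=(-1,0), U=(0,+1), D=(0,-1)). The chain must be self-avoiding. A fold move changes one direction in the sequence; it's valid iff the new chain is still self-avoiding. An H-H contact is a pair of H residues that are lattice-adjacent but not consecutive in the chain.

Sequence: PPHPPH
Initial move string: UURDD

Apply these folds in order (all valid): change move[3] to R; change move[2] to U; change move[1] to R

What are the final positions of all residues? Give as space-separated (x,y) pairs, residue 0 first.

Answer: (0,0) (0,1) (1,1) (1,2) (2,2) (2,1)

Derivation:
Initial moves: UURDD
Fold: move[3]->R => UURRD (positions: [(0, 0), (0, 1), (0, 2), (1, 2), (2, 2), (2, 1)])
Fold: move[2]->U => UUURD (positions: [(0, 0), (0, 1), (0, 2), (0, 3), (1, 3), (1, 2)])
Fold: move[1]->R => URURD (positions: [(0, 0), (0, 1), (1, 1), (1, 2), (2, 2), (2, 1)])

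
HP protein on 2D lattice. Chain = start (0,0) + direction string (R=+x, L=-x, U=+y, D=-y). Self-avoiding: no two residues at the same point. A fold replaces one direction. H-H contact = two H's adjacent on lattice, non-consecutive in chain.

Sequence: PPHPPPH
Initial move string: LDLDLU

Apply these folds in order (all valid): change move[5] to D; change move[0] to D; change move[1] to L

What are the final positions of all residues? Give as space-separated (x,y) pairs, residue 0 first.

Initial moves: LDLDLU
Fold: move[5]->D => LDLDLD (positions: [(0, 0), (-1, 0), (-1, -1), (-2, -1), (-2, -2), (-3, -2), (-3, -3)])
Fold: move[0]->D => DDLDLD (positions: [(0, 0), (0, -1), (0, -2), (-1, -2), (-1, -3), (-2, -3), (-2, -4)])
Fold: move[1]->L => DLLDLD (positions: [(0, 0), (0, -1), (-1, -1), (-2, -1), (-2, -2), (-3, -2), (-3, -3)])

Answer: (0,0) (0,-1) (-1,-1) (-2,-1) (-2,-2) (-3,-2) (-3,-3)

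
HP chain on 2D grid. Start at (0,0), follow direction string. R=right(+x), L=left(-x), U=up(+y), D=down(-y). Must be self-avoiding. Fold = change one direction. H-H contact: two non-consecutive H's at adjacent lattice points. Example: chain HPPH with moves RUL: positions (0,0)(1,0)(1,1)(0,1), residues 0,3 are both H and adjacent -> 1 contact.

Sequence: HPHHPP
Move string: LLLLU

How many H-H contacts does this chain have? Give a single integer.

Answer: 0

Derivation:
Positions: [(0, 0), (-1, 0), (-2, 0), (-3, 0), (-4, 0), (-4, 1)]
No H-H contacts found.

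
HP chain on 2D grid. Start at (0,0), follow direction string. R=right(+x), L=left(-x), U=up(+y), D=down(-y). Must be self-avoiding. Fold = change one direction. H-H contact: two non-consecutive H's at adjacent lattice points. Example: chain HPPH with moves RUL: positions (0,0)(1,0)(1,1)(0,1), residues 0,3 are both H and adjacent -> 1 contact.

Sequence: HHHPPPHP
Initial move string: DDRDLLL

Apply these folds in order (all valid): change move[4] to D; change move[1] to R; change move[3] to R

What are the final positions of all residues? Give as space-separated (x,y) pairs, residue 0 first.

Answer: (0,0) (0,-1) (1,-1) (2,-1) (3,-1) (3,-2) (2,-2) (1,-2)

Derivation:
Initial moves: DDRDLLL
Fold: move[4]->D => DDRDDLL (positions: [(0, 0), (0, -1), (0, -2), (1, -2), (1, -3), (1, -4), (0, -4), (-1, -4)])
Fold: move[1]->R => DRRDDLL (positions: [(0, 0), (0, -1), (1, -1), (2, -1), (2, -2), (2, -3), (1, -3), (0, -3)])
Fold: move[3]->R => DRRRDLL (positions: [(0, 0), (0, -1), (1, -1), (2, -1), (3, -1), (3, -2), (2, -2), (1, -2)])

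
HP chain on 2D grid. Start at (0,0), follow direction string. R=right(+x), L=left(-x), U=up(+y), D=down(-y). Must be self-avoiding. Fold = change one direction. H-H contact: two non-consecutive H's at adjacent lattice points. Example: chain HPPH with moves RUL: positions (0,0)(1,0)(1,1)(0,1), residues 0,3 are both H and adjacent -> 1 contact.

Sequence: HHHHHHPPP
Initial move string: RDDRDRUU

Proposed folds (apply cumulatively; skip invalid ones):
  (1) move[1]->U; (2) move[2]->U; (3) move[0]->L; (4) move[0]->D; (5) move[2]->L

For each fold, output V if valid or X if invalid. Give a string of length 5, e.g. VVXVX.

Answer: XXVVX

Derivation:
Initial: RDDRDRUU -> [(0, 0), (1, 0), (1, -1), (1, -2), (2, -2), (2, -3), (3, -3), (3, -2), (3, -1)]
Fold 1: move[1]->U => RUDRDRUU INVALID (collision), skipped
Fold 2: move[2]->U => RDURDRUU INVALID (collision), skipped
Fold 3: move[0]->L => LDDRDRUU VALID
Fold 4: move[0]->D => DDDRDRUU VALID
Fold 5: move[2]->L => DDLRDRUU INVALID (collision), skipped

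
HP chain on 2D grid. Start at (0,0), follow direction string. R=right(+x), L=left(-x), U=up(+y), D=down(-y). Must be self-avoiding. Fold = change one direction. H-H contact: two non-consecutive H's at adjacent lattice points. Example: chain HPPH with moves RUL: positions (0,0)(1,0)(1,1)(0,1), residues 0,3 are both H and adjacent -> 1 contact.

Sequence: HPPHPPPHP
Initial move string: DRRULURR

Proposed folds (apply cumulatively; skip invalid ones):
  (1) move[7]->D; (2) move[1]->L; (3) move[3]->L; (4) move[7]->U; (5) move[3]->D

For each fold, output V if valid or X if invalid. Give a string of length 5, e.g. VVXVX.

Initial: DRRULURR -> [(0, 0), (0, -1), (1, -1), (2, -1), (2, 0), (1, 0), (1, 1), (2, 1), (3, 1)]
Fold 1: move[7]->D => DRRULURD INVALID (collision), skipped
Fold 2: move[1]->L => DLRULURR INVALID (collision), skipped
Fold 3: move[3]->L => DRRLLURR INVALID (collision), skipped
Fold 4: move[7]->U => DRRULURU VALID
Fold 5: move[3]->D => DRRDLURU INVALID (collision), skipped

Answer: XXXVX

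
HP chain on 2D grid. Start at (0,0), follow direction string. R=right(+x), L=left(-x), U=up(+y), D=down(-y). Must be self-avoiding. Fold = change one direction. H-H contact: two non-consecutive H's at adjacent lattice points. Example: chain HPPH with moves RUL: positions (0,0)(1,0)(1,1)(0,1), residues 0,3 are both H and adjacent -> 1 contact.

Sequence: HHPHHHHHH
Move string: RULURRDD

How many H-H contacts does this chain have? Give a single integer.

Positions: [(0, 0), (1, 0), (1, 1), (0, 1), (0, 2), (1, 2), (2, 2), (2, 1), (2, 0)]
H-H contact: residue 0 @(0,0) - residue 3 @(0, 1)
H-H contact: residue 1 @(1,0) - residue 8 @(2, 0)

Answer: 2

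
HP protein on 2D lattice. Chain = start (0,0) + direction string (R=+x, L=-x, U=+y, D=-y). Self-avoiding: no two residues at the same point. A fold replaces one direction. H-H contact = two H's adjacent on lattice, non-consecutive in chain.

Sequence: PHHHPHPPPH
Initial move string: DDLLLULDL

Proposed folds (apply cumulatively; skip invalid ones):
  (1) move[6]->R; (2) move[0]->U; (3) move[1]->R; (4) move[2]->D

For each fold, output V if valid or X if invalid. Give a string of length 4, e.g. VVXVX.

Answer: XXXV

Derivation:
Initial: DDLLLULDL -> [(0, 0), (0, -1), (0, -2), (-1, -2), (-2, -2), (-3, -2), (-3, -1), (-4, -1), (-4, -2), (-5, -2)]
Fold 1: move[6]->R => DDLLLURDL INVALID (collision), skipped
Fold 2: move[0]->U => UDLLLULDL INVALID (collision), skipped
Fold 3: move[1]->R => DRLLLULDL INVALID (collision), skipped
Fold 4: move[2]->D => DDDLLULDL VALID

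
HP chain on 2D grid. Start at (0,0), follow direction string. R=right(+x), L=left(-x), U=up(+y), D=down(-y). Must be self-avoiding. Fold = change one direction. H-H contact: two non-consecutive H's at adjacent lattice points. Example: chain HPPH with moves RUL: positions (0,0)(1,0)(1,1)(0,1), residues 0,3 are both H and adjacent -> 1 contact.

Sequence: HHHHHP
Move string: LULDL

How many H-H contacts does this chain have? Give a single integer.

Positions: [(0, 0), (-1, 0), (-1, 1), (-2, 1), (-2, 0), (-3, 0)]
H-H contact: residue 1 @(-1,0) - residue 4 @(-2, 0)

Answer: 1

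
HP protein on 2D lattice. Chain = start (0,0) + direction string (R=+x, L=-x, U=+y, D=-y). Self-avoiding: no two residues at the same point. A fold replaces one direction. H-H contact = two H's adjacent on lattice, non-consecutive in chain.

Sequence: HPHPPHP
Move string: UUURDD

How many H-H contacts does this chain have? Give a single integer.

Positions: [(0, 0), (0, 1), (0, 2), (0, 3), (1, 3), (1, 2), (1, 1)]
H-H contact: residue 2 @(0,2) - residue 5 @(1, 2)

Answer: 1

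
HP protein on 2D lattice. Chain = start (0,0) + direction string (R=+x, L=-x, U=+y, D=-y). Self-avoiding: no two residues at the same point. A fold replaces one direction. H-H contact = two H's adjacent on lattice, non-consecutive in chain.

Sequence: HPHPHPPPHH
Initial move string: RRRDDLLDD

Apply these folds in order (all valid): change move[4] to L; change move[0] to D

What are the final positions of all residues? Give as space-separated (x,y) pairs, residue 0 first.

Answer: (0,0) (0,-1) (1,-1) (2,-1) (2,-2) (1,-2) (0,-2) (-1,-2) (-1,-3) (-1,-4)

Derivation:
Initial moves: RRRDDLLDD
Fold: move[4]->L => RRRDLLLDD (positions: [(0, 0), (1, 0), (2, 0), (3, 0), (3, -1), (2, -1), (1, -1), (0, -1), (0, -2), (0, -3)])
Fold: move[0]->D => DRRDLLLDD (positions: [(0, 0), (0, -1), (1, -1), (2, -1), (2, -2), (1, -2), (0, -2), (-1, -2), (-1, -3), (-1, -4)])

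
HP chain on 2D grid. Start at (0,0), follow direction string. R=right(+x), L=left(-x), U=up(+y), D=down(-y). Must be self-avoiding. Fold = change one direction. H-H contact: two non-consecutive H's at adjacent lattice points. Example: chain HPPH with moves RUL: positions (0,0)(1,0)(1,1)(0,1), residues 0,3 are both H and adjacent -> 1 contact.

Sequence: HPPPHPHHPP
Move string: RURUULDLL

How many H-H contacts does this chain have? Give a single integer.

Positions: [(0, 0), (1, 0), (1, 1), (2, 1), (2, 2), (2, 3), (1, 3), (1, 2), (0, 2), (-1, 2)]
H-H contact: residue 4 @(2,2) - residue 7 @(1, 2)

Answer: 1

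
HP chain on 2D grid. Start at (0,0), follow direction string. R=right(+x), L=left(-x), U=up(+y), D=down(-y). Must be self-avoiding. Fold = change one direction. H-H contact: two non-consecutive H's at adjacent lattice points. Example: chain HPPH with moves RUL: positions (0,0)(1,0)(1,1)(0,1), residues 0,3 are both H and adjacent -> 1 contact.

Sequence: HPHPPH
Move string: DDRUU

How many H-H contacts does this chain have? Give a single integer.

Positions: [(0, 0), (0, -1), (0, -2), (1, -2), (1, -1), (1, 0)]
H-H contact: residue 0 @(0,0) - residue 5 @(1, 0)

Answer: 1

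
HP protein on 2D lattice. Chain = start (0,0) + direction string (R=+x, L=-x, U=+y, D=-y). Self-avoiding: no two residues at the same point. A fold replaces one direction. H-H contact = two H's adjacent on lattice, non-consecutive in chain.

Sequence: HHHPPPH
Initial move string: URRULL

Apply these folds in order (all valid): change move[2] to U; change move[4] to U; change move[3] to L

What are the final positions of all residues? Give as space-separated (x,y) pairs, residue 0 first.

Initial moves: URRULL
Fold: move[2]->U => URUULL (positions: [(0, 0), (0, 1), (1, 1), (1, 2), (1, 3), (0, 3), (-1, 3)])
Fold: move[4]->U => URUUUL (positions: [(0, 0), (0, 1), (1, 1), (1, 2), (1, 3), (1, 4), (0, 4)])
Fold: move[3]->L => URULUL (positions: [(0, 0), (0, 1), (1, 1), (1, 2), (0, 2), (0, 3), (-1, 3)])

Answer: (0,0) (0,1) (1,1) (1,2) (0,2) (0,3) (-1,3)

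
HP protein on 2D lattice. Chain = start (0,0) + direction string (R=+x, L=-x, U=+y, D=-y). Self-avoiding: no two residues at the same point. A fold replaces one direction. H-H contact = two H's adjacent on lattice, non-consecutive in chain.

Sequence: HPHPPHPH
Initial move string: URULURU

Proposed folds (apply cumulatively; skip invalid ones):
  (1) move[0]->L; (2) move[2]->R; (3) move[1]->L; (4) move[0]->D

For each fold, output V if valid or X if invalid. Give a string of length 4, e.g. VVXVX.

Initial: URULURU -> [(0, 0), (0, 1), (1, 1), (1, 2), (0, 2), (0, 3), (1, 3), (1, 4)]
Fold 1: move[0]->L => LRULURU INVALID (collision), skipped
Fold 2: move[2]->R => URRLURU INVALID (collision), skipped
Fold 3: move[1]->L => ULULURU VALID
Fold 4: move[0]->D => DLULURU VALID

Answer: XXVV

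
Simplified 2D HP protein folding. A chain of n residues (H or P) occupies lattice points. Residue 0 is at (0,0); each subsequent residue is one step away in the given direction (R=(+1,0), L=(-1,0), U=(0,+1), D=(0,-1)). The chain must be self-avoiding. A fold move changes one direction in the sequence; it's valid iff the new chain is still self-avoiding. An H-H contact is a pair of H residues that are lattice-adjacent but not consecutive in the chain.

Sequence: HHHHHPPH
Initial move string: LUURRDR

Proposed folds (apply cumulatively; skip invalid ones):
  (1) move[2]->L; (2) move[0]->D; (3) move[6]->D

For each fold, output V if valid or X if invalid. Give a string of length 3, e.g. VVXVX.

Answer: XXV

Derivation:
Initial: LUURRDR -> [(0, 0), (-1, 0), (-1, 1), (-1, 2), (0, 2), (1, 2), (1, 1), (2, 1)]
Fold 1: move[2]->L => LULRRDR INVALID (collision), skipped
Fold 2: move[0]->D => DUURRDR INVALID (collision), skipped
Fold 3: move[6]->D => LUURRDD VALID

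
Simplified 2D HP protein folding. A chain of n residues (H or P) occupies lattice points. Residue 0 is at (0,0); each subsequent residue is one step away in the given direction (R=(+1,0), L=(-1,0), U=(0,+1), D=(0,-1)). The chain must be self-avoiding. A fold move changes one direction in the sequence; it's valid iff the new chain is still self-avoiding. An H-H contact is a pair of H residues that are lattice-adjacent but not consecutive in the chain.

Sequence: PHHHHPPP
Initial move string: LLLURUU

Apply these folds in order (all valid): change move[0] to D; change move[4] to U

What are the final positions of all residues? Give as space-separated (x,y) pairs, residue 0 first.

Answer: (0,0) (0,-1) (-1,-1) (-2,-1) (-2,0) (-2,1) (-2,2) (-2,3)

Derivation:
Initial moves: LLLURUU
Fold: move[0]->D => DLLURUU (positions: [(0, 0), (0, -1), (-1, -1), (-2, -1), (-2, 0), (-1, 0), (-1, 1), (-1, 2)])
Fold: move[4]->U => DLLUUUU (positions: [(0, 0), (0, -1), (-1, -1), (-2, -1), (-2, 0), (-2, 1), (-2, 2), (-2, 3)])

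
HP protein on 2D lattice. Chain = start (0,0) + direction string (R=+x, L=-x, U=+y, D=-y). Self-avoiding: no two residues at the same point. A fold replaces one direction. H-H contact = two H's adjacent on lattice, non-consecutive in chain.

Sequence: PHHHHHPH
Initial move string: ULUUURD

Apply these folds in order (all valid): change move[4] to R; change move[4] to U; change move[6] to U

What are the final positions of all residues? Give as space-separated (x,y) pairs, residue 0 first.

Answer: (0,0) (0,1) (-1,1) (-1,2) (-1,3) (-1,4) (0,4) (0,5)

Derivation:
Initial moves: ULUUURD
Fold: move[4]->R => ULUURRD (positions: [(0, 0), (0, 1), (-1, 1), (-1, 2), (-1, 3), (0, 3), (1, 3), (1, 2)])
Fold: move[4]->U => ULUUURD (positions: [(0, 0), (0, 1), (-1, 1), (-1, 2), (-1, 3), (-1, 4), (0, 4), (0, 3)])
Fold: move[6]->U => ULUUURU (positions: [(0, 0), (0, 1), (-1, 1), (-1, 2), (-1, 3), (-1, 4), (0, 4), (0, 5)])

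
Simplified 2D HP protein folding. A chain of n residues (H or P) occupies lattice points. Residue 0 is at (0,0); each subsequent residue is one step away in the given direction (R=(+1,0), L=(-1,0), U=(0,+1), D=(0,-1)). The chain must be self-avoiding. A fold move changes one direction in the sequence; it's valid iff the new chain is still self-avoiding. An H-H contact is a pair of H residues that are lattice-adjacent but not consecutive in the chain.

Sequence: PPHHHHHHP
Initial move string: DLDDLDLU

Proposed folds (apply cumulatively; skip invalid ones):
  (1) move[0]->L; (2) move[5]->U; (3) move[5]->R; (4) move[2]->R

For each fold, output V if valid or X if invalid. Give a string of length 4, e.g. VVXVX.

Initial: DLDDLDLU -> [(0, 0), (0, -1), (-1, -1), (-1, -2), (-1, -3), (-2, -3), (-2, -4), (-3, -4), (-3, -3)]
Fold 1: move[0]->L => LLDDLDLU VALID
Fold 2: move[5]->U => LLDDLULU VALID
Fold 3: move[5]->R => LLDDLRLU INVALID (collision), skipped
Fold 4: move[2]->R => LLRDLULU INVALID (collision), skipped

Answer: VVXX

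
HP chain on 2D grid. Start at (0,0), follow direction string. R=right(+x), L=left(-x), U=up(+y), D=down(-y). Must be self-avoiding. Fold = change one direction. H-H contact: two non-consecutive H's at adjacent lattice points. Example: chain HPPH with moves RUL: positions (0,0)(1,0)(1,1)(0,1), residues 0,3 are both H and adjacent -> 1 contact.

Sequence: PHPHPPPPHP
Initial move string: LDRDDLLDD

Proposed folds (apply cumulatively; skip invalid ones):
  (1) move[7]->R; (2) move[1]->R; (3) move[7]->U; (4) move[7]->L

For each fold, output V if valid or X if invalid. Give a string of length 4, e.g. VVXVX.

Answer: XXXV

Derivation:
Initial: LDRDDLLDD -> [(0, 0), (-1, 0), (-1, -1), (0, -1), (0, -2), (0, -3), (-1, -3), (-2, -3), (-2, -4), (-2, -5)]
Fold 1: move[7]->R => LDRDDLLRD INVALID (collision), skipped
Fold 2: move[1]->R => LRRDDLLDD INVALID (collision), skipped
Fold 3: move[7]->U => LDRDDLLUD INVALID (collision), skipped
Fold 4: move[7]->L => LDRDDLLLD VALID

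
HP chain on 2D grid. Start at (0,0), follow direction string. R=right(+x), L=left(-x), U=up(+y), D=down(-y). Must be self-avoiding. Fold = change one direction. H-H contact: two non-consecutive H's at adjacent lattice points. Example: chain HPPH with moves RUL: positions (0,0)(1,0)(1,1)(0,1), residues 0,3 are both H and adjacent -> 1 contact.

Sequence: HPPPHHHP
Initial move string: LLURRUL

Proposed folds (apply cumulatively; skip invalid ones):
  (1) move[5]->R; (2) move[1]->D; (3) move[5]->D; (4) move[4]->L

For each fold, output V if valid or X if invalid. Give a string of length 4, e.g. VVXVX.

Answer: XXXX

Derivation:
Initial: LLURRUL -> [(0, 0), (-1, 0), (-2, 0), (-2, 1), (-1, 1), (0, 1), (0, 2), (-1, 2)]
Fold 1: move[5]->R => LLURRRL INVALID (collision), skipped
Fold 2: move[1]->D => LDURRUL INVALID (collision), skipped
Fold 3: move[5]->D => LLURRDL INVALID (collision), skipped
Fold 4: move[4]->L => LLURLUL INVALID (collision), skipped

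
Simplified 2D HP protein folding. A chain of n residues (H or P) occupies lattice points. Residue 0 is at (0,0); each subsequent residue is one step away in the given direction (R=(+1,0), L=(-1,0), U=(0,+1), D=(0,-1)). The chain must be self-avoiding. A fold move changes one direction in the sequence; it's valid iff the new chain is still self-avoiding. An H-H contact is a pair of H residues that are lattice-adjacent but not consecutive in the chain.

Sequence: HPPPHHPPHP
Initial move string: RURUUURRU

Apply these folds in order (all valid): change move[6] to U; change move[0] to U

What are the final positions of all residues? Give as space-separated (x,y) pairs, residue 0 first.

Answer: (0,0) (0,1) (0,2) (1,2) (1,3) (1,4) (1,5) (1,6) (2,6) (2,7)

Derivation:
Initial moves: RURUUURRU
Fold: move[6]->U => RURUUUURU (positions: [(0, 0), (1, 0), (1, 1), (2, 1), (2, 2), (2, 3), (2, 4), (2, 5), (3, 5), (3, 6)])
Fold: move[0]->U => UURUUUURU (positions: [(0, 0), (0, 1), (0, 2), (1, 2), (1, 3), (1, 4), (1, 5), (1, 6), (2, 6), (2, 7)])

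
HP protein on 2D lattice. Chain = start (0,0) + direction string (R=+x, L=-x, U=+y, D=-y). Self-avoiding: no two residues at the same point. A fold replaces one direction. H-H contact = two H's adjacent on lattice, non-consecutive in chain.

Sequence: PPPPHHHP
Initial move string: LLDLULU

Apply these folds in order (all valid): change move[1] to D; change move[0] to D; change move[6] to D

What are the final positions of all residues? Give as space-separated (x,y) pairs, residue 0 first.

Answer: (0,0) (0,-1) (0,-2) (0,-3) (-1,-3) (-1,-2) (-2,-2) (-2,-3)

Derivation:
Initial moves: LLDLULU
Fold: move[1]->D => LDDLULU (positions: [(0, 0), (-1, 0), (-1, -1), (-1, -2), (-2, -2), (-2, -1), (-3, -1), (-3, 0)])
Fold: move[0]->D => DDDLULU (positions: [(0, 0), (0, -1), (0, -2), (0, -3), (-1, -3), (-1, -2), (-2, -2), (-2, -1)])
Fold: move[6]->D => DDDLULD (positions: [(0, 0), (0, -1), (0, -2), (0, -3), (-1, -3), (-1, -2), (-2, -2), (-2, -3)])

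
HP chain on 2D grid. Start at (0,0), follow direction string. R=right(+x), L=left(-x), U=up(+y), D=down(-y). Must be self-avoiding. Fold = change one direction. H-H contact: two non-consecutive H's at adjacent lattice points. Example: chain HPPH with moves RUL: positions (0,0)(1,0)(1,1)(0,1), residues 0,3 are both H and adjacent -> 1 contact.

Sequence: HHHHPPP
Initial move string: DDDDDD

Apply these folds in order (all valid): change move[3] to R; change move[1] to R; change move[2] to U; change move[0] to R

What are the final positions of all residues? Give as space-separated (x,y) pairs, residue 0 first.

Answer: (0,0) (1,0) (2,0) (2,1) (3,1) (3,0) (3,-1)

Derivation:
Initial moves: DDDDDD
Fold: move[3]->R => DDDRDD (positions: [(0, 0), (0, -1), (0, -2), (0, -3), (1, -3), (1, -4), (1, -5)])
Fold: move[1]->R => DRDRDD (positions: [(0, 0), (0, -1), (1, -1), (1, -2), (2, -2), (2, -3), (2, -4)])
Fold: move[2]->U => DRURDD (positions: [(0, 0), (0, -1), (1, -1), (1, 0), (2, 0), (2, -1), (2, -2)])
Fold: move[0]->R => RRURDD (positions: [(0, 0), (1, 0), (2, 0), (2, 1), (3, 1), (3, 0), (3, -1)])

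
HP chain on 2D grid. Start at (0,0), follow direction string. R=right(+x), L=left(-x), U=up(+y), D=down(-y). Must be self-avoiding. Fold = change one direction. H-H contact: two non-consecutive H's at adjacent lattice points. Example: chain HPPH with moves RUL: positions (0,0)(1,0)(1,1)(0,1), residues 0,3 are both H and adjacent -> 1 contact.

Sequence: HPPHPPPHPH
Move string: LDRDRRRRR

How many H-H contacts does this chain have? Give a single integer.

Answer: 1

Derivation:
Positions: [(0, 0), (-1, 0), (-1, -1), (0, -1), (0, -2), (1, -2), (2, -2), (3, -2), (4, -2), (5, -2)]
H-H contact: residue 0 @(0,0) - residue 3 @(0, -1)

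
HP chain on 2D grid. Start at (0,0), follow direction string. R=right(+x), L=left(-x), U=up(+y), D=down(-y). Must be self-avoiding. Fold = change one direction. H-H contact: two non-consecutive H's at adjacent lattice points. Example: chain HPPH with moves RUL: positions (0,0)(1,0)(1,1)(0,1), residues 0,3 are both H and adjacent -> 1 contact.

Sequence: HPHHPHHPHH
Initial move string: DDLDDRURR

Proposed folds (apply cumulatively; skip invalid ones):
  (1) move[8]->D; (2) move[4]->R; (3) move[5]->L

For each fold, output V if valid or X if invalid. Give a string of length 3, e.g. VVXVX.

Answer: VVX

Derivation:
Initial: DDLDDRURR -> [(0, 0), (0, -1), (0, -2), (-1, -2), (-1, -3), (-1, -4), (0, -4), (0, -3), (1, -3), (2, -3)]
Fold 1: move[8]->D => DDLDDRURD VALID
Fold 2: move[4]->R => DDLDRRURD VALID
Fold 3: move[5]->L => DDLDRLURD INVALID (collision), skipped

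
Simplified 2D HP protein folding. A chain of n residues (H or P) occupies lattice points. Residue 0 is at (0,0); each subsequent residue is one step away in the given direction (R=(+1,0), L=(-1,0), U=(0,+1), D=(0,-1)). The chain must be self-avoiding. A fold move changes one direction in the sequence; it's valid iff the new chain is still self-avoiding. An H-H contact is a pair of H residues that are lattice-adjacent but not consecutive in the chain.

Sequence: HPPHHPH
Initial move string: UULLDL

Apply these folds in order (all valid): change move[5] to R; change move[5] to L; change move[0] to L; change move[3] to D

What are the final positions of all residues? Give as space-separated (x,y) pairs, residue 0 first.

Initial moves: UULLDL
Fold: move[5]->R => UULLDR (positions: [(0, 0), (0, 1), (0, 2), (-1, 2), (-2, 2), (-2, 1), (-1, 1)])
Fold: move[5]->L => UULLDL (positions: [(0, 0), (0, 1), (0, 2), (-1, 2), (-2, 2), (-2, 1), (-3, 1)])
Fold: move[0]->L => LULLDL (positions: [(0, 0), (-1, 0), (-1, 1), (-2, 1), (-3, 1), (-3, 0), (-4, 0)])
Fold: move[3]->D => LULDDL (positions: [(0, 0), (-1, 0), (-1, 1), (-2, 1), (-2, 0), (-2, -1), (-3, -1)])

Answer: (0,0) (-1,0) (-1,1) (-2,1) (-2,0) (-2,-1) (-3,-1)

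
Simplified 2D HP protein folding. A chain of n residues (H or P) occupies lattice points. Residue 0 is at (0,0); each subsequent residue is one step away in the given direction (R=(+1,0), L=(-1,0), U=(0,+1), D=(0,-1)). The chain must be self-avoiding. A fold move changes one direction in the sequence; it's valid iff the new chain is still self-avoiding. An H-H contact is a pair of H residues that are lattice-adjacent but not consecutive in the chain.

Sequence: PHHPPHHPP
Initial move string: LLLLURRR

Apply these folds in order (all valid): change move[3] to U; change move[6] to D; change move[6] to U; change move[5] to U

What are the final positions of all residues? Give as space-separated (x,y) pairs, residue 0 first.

Answer: (0,0) (-1,0) (-2,0) (-3,0) (-3,1) (-3,2) (-3,3) (-3,4) (-2,4)

Derivation:
Initial moves: LLLLURRR
Fold: move[3]->U => LLLUURRR (positions: [(0, 0), (-1, 0), (-2, 0), (-3, 0), (-3, 1), (-3, 2), (-2, 2), (-1, 2), (0, 2)])
Fold: move[6]->D => LLLUURDR (positions: [(0, 0), (-1, 0), (-2, 0), (-3, 0), (-3, 1), (-3, 2), (-2, 2), (-2, 1), (-1, 1)])
Fold: move[6]->U => LLLUURUR (positions: [(0, 0), (-1, 0), (-2, 0), (-3, 0), (-3, 1), (-3, 2), (-2, 2), (-2, 3), (-1, 3)])
Fold: move[5]->U => LLLUUUUR (positions: [(0, 0), (-1, 0), (-2, 0), (-3, 0), (-3, 1), (-3, 2), (-3, 3), (-3, 4), (-2, 4)])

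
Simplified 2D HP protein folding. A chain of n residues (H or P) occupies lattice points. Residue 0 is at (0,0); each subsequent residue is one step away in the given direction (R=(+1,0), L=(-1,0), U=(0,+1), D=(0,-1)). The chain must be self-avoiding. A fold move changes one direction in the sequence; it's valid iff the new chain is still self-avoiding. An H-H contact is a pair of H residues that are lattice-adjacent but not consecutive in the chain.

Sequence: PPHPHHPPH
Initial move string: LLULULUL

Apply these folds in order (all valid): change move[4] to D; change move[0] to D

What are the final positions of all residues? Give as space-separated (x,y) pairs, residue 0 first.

Answer: (0,0) (0,-1) (-1,-1) (-1,0) (-2,0) (-2,-1) (-3,-1) (-3,0) (-4,0)

Derivation:
Initial moves: LLULULUL
Fold: move[4]->D => LLULDLUL (positions: [(0, 0), (-1, 0), (-2, 0), (-2, 1), (-3, 1), (-3, 0), (-4, 0), (-4, 1), (-5, 1)])
Fold: move[0]->D => DLULDLUL (positions: [(0, 0), (0, -1), (-1, -1), (-1, 0), (-2, 0), (-2, -1), (-3, -1), (-3, 0), (-4, 0)])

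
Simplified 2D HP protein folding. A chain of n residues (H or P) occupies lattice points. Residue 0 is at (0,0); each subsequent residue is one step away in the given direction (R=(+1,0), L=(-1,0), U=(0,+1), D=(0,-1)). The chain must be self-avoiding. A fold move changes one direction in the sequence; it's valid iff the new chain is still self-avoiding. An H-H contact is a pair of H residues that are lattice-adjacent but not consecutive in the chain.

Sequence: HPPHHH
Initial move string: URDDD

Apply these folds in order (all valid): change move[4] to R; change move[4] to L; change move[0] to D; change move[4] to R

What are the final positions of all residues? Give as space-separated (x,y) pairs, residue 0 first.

Answer: (0,0) (0,-1) (1,-1) (1,-2) (1,-3) (2,-3)

Derivation:
Initial moves: URDDD
Fold: move[4]->R => URDDR (positions: [(0, 0), (0, 1), (1, 1), (1, 0), (1, -1), (2, -1)])
Fold: move[4]->L => URDDL (positions: [(0, 0), (0, 1), (1, 1), (1, 0), (1, -1), (0, -1)])
Fold: move[0]->D => DRDDL (positions: [(0, 0), (0, -1), (1, -1), (1, -2), (1, -3), (0, -3)])
Fold: move[4]->R => DRDDR (positions: [(0, 0), (0, -1), (1, -1), (1, -2), (1, -3), (2, -3)])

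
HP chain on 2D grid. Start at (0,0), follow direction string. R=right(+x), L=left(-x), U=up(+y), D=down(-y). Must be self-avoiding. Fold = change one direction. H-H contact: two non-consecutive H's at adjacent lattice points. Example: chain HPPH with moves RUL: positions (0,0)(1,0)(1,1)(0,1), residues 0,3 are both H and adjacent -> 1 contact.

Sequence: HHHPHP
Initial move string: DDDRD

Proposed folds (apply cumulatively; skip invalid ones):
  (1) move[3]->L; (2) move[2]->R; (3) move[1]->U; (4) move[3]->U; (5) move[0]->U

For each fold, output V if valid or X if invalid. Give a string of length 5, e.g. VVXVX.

Initial: DDDRD -> [(0, 0), (0, -1), (0, -2), (0, -3), (1, -3), (1, -4)]
Fold 1: move[3]->L => DDDLD VALID
Fold 2: move[2]->R => DDRLD INVALID (collision), skipped
Fold 3: move[1]->U => DUDLD INVALID (collision), skipped
Fold 4: move[3]->U => DDDUD INVALID (collision), skipped
Fold 5: move[0]->U => UDDLD INVALID (collision), skipped

Answer: VXXXX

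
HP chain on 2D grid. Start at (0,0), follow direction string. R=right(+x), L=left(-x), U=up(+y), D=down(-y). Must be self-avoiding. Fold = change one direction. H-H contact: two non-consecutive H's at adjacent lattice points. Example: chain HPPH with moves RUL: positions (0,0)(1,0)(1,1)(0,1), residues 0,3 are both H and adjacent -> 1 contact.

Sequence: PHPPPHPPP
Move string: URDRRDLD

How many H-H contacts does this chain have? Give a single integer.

Answer: 0

Derivation:
Positions: [(0, 0), (0, 1), (1, 1), (1, 0), (2, 0), (3, 0), (3, -1), (2, -1), (2, -2)]
No H-H contacts found.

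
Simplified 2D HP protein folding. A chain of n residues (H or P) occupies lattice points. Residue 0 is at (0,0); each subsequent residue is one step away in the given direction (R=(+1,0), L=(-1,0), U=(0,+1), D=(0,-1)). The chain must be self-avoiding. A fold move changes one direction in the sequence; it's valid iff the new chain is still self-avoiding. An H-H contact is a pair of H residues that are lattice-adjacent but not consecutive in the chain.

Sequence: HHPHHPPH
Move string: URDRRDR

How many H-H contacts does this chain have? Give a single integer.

Positions: [(0, 0), (0, 1), (1, 1), (1, 0), (2, 0), (3, 0), (3, -1), (4, -1)]
H-H contact: residue 0 @(0,0) - residue 3 @(1, 0)

Answer: 1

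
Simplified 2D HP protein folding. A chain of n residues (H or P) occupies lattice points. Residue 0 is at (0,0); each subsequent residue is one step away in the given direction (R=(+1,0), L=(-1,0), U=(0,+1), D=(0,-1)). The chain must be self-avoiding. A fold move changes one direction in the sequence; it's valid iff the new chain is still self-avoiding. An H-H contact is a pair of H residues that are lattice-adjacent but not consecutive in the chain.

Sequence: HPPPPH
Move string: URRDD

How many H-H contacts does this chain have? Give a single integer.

Answer: 0

Derivation:
Positions: [(0, 0), (0, 1), (1, 1), (2, 1), (2, 0), (2, -1)]
No H-H contacts found.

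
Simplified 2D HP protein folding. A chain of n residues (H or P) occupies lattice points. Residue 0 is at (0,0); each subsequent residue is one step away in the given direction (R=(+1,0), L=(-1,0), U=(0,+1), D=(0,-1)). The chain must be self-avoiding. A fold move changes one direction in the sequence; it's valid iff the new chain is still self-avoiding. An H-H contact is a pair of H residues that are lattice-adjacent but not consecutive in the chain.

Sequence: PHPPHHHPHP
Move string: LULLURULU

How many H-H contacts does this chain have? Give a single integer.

Answer: 1

Derivation:
Positions: [(0, 0), (-1, 0), (-1, 1), (-2, 1), (-3, 1), (-3, 2), (-2, 2), (-2, 3), (-3, 3), (-3, 4)]
H-H contact: residue 5 @(-3,2) - residue 8 @(-3, 3)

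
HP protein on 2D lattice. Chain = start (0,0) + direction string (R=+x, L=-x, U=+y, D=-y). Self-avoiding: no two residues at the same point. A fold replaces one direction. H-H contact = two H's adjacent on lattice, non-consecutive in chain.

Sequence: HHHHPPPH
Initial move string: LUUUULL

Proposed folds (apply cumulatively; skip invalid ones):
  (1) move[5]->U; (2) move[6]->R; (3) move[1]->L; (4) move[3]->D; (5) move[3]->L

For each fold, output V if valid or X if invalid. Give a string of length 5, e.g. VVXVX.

Initial: LUUUULL -> [(0, 0), (-1, 0), (-1, 1), (-1, 2), (-1, 3), (-1, 4), (-2, 4), (-3, 4)]
Fold 1: move[5]->U => LUUUUUL VALID
Fold 2: move[6]->R => LUUUUUR VALID
Fold 3: move[1]->L => LLUUUUR VALID
Fold 4: move[3]->D => LLUDUUR INVALID (collision), skipped
Fold 5: move[3]->L => LLULUUR VALID

Answer: VVVXV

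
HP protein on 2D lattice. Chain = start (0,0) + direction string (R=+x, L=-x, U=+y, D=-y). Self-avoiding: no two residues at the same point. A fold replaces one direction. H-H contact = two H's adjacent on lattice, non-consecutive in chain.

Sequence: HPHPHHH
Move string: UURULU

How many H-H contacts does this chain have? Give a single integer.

Positions: [(0, 0), (0, 1), (0, 2), (1, 2), (1, 3), (0, 3), (0, 4)]
H-H contact: residue 2 @(0,2) - residue 5 @(0, 3)

Answer: 1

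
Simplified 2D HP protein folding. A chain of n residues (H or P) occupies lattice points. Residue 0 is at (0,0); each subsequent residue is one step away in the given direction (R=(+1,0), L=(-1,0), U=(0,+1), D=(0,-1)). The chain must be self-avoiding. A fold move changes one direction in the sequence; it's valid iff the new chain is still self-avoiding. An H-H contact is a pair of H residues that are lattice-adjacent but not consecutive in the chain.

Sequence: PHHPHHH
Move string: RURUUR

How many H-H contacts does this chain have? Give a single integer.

Answer: 0

Derivation:
Positions: [(0, 0), (1, 0), (1, 1), (2, 1), (2, 2), (2, 3), (3, 3)]
No H-H contacts found.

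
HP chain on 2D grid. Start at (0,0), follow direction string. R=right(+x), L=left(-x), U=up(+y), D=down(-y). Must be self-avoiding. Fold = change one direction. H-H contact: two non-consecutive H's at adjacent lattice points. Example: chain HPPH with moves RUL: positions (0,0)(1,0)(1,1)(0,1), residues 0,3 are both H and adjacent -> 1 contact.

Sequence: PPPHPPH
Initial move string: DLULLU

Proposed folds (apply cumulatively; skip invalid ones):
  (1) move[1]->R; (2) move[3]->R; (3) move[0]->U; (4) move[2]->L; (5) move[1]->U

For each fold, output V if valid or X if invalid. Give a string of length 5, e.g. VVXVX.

Initial: DLULLU -> [(0, 0), (0, -1), (-1, -1), (-1, 0), (-2, 0), (-3, 0), (-3, 1)]
Fold 1: move[1]->R => DRULLU INVALID (collision), skipped
Fold 2: move[3]->R => DLURLU INVALID (collision), skipped
Fold 3: move[0]->U => ULULLU VALID
Fold 4: move[2]->L => ULLLLU VALID
Fold 5: move[1]->U => UULLLU VALID

Answer: XXVVV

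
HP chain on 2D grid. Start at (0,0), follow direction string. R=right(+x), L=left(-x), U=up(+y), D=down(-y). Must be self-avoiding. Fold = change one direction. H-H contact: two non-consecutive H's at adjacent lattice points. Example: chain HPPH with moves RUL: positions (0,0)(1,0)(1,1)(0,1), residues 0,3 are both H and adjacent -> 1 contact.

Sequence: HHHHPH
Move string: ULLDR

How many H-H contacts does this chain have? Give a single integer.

Positions: [(0, 0), (0, 1), (-1, 1), (-2, 1), (-2, 0), (-1, 0)]
H-H contact: residue 0 @(0,0) - residue 5 @(-1, 0)
H-H contact: residue 2 @(-1,1) - residue 5 @(-1, 0)

Answer: 2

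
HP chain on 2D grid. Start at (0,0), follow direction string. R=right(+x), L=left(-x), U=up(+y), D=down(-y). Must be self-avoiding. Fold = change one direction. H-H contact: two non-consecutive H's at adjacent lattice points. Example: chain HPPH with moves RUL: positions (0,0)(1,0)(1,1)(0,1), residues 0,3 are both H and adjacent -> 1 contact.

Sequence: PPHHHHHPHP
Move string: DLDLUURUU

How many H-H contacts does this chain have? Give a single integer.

Answer: 1

Derivation:
Positions: [(0, 0), (0, -1), (-1, -1), (-1, -2), (-2, -2), (-2, -1), (-2, 0), (-1, 0), (-1, 1), (-1, 2)]
H-H contact: residue 2 @(-1,-1) - residue 5 @(-2, -1)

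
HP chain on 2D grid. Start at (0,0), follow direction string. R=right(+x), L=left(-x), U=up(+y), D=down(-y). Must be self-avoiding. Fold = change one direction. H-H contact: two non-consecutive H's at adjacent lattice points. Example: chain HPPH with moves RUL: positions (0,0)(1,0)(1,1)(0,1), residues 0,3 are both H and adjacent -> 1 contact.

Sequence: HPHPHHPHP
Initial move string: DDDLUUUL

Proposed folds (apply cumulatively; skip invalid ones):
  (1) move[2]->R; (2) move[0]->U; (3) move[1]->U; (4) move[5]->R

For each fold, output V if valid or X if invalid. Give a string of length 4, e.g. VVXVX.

Answer: XXXX

Derivation:
Initial: DDDLUUUL -> [(0, 0), (0, -1), (0, -2), (0, -3), (-1, -3), (-1, -2), (-1, -1), (-1, 0), (-2, 0)]
Fold 1: move[2]->R => DDRLUUUL INVALID (collision), skipped
Fold 2: move[0]->U => UDDLUUUL INVALID (collision), skipped
Fold 3: move[1]->U => DUDLUUUL INVALID (collision), skipped
Fold 4: move[5]->R => DDDLURUL INVALID (collision), skipped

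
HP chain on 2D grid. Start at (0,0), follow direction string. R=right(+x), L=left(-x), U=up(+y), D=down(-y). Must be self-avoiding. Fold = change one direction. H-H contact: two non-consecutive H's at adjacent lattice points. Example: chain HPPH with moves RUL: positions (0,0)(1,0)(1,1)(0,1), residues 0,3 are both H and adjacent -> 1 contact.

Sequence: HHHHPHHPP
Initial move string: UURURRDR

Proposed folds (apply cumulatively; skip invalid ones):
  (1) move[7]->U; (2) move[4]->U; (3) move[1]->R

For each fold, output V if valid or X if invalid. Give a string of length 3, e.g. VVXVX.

Answer: XVV

Derivation:
Initial: UURURRDR -> [(0, 0), (0, 1), (0, 2), (1, 2), (1, 3), (2, 3), (3, 3), (3, 2), (4, 2)]
Fold 1: move[7]->U => UURURRDU INVALID (collision), skipped
Fold 2: move[4]->U => UURUURDR VALID
Fold 3: move[1]->R => URRUURDR VALID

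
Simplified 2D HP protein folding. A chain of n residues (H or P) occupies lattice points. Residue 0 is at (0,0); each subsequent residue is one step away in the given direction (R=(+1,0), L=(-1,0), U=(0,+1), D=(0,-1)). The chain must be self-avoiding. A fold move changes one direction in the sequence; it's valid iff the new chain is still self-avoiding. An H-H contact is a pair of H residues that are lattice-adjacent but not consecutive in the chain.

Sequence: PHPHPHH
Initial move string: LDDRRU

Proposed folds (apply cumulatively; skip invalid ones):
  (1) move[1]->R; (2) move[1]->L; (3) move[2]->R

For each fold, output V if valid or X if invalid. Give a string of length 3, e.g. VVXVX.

Answer: XXV

Derivation:
Initial: LDDRRU -> [(0, 0), (-1, 0), (-1, -1), (-1, -2), (0, -2), (1, -2), (1, -1)]
Fold 1: move[1]->R => LRDRRU INVALID (collision), skipped
Fold 2: move[1]->L => LLDRRU INVALID (collision), skipped
Fold 3: move[2]->R => LDRRRU VALID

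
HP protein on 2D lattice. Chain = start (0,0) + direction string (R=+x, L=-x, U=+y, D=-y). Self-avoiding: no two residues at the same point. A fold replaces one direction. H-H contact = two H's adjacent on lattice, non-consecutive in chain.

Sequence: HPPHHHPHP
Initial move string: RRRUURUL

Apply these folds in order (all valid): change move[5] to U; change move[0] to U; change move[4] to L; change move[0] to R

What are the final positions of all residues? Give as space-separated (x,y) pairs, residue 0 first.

Answer: (0,0) (1,0) (2,0) (3,0) (3,1) (2,1) (2,2) (2,3) (1,3)

Derivation:
Initial moves: RRRUURUL
Fold: move[5]->U => RRRUUUUL (positions: [(0, 0), (1, 0), (2, 0), (3, 0), (3, 1), (3, 2), (3, 3), (3, 4), (2, 4)])
Fold: move[0]->U => URRUUUUL (positions: [(0, 0), (0, 1), (1, 1), (2, 1), (2, 2), (2, 3), (2, 4), (2, 5), (1, 5)])
Fold: move[4]->L => URRULUUL (positions: [(0, 0), (0, 1), (1, 1), (2, 1), (2, 2), (1, 2), (1, 3), (1, 4), (0, 4)])
Fold: move[0]->R => RRRULUUL (positions: [(0, 0), (1, 0), (2, 0), (3, 0), (3, 1), (2, 1), (2, 2), (2, 3), (1, 3)])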